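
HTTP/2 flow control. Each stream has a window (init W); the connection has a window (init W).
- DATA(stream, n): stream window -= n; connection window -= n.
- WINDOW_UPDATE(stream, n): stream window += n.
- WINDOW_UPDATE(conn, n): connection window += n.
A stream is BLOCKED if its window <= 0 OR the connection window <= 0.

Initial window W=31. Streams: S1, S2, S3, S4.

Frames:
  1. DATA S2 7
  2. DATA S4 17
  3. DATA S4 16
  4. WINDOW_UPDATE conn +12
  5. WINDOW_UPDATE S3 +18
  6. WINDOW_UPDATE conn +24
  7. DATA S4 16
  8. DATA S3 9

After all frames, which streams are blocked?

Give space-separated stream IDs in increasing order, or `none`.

Op 1: conn=24 S1=31 S2=24 S3=31 S4=31 blocked=[]
Op 2: conn=7 S1=31 S2=24 S3=31 S4=14 blocked=[]
Op 3: conn=-9 S1=31 S2=24 S3=31 S4=-2 blocked=[1, 2, 3, 4]
Op 4: conn=3 S1=31 S2=24 S3=31 S4=-2 blocked=[4]
Op 5: conn=3 S1=31 S2=24 S3=49 S4=-2 blocked=[4]
Op 6: conn=27 S1=31 S2=24 S3=49 S4=-2 blocked=[4]
Op 7: conn=11 S1=31 S2=24 S3=49 S4=-18 blocked=[4]
Op 8: conn=2 S1=31 S2=24 S3=40 S4=-18 blocked=[4]

Answer: S4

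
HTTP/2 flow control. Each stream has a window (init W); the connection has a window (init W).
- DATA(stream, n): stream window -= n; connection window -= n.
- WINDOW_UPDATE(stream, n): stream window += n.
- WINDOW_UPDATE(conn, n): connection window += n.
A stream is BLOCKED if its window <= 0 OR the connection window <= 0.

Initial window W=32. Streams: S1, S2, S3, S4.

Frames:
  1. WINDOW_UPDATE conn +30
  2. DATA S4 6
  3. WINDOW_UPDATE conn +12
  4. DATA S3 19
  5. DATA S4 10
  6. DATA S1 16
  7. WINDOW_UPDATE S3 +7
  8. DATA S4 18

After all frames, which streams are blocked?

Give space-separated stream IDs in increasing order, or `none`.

Answer: S4

Derivation:
Op 1: conn=62 S1=32 S2=32 S3=32 S4=32 blocked=[]
Op 2: conn=56 S1=32 S2=32 S3=32 S4=26 blocked=[]
Op 3: conn=68 S1=32 S2=32 S3=32 S4=26 blocked=[]
Op 4: conn=49 S1=32 S2=32 S3=13 S4=26 blocked=[]
Op 5: conn=39 S1=32 S2=32 S3=13 S4=16 blocked=[]
Op 6: conn=23 S1=16 S2=32 S3=13 S4=16 blocked=[]
Op 7: conn=23 S1=16 S2=32 S3=20 S4=16 blocked=[]
Op 8: conn=5 S1=16 S2=32 S3=20 S4=-2 blocked=[4]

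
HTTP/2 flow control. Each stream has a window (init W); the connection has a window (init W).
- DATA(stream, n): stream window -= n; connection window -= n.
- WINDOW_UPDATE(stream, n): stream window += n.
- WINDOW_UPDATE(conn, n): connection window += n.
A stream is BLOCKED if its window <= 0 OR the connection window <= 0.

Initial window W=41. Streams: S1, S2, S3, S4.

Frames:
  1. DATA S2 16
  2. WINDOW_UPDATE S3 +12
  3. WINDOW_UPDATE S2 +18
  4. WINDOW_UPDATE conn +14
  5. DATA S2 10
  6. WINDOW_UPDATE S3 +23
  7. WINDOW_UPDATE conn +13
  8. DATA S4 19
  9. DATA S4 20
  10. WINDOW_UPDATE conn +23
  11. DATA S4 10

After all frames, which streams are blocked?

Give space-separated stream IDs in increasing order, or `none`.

Op 1: conn=25 S1=41 S2=25 S3=41 S4=41 blocked=[]
Op 2: conn=25 S1=41 S2=25 S3=53 S4=41 blocked=[]
Op 3: conn=25 S1=41 S2=43 S3=53 S4=41 blocked=[]
Op 4: conn=39 S1=41 S2=43 S3=53 S4=41 blocked=[]
Op 5: conn=29 S1=41 S2=33 S3=53 S4=41 blocked=[]
Op 6: conn=29 S1=41 S2=33 S3=76 S4=41 blocked=[]
Op 7: conn=42 S1=41 S2=33 S3=76 S4=41 blocked=[]
Op 8: conn=23 S1=41 S2=33 S3=76 S4=22 blocked=[]
Op 9: conn=3 S1=41 S2=33 S3=76 S4=2 blocked=[]
Op 10: conn=26 S1=41 S2=33 S3=76 S4=2 blocked=[]
Op 11: conn=16 S1=41 S2=33 S3=76 S4=-8 blocked=[4]

Answer: S4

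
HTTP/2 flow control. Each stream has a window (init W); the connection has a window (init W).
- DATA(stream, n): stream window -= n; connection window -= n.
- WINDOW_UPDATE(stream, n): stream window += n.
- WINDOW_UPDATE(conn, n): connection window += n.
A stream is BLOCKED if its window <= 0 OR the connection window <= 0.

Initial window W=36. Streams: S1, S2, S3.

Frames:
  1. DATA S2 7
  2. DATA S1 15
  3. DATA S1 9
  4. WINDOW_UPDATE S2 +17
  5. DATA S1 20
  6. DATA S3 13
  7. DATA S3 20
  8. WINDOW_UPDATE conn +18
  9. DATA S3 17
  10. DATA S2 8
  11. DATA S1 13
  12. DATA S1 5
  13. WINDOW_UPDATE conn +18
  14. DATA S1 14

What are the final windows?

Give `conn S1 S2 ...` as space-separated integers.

Op 1: conn=29 S1=36 S2=29 S3=36 blocked=[]
Op 2: conn=14 S1=21 S2=29 S3=36 blocked=[]
Op 3: conn=5 S1=12 S2=29 S3=36 blocked=[]
Op 4: conn=5 S1=12 S2=46 S3=36 blocked=[]
Op 5: conn=-15 S1=-8 S2=46 S3=36 blocked=[1, 2, 3]
Op 6: conn=-28 S1=-8 S2=46 S3=23 blocked=[1, 2, 3]
Op 7: conn=-48 S1=-8 S2=46 S3=3 blocked=[1, 2, 3]
Op 8: conn=-30 S1=-8 S2=46 S3=3 blocked=[1, 2, 3]
Op 9: conn=-47 S1=-8 S2=46 S3=-14 blocked=[1, 2, 3]
Op 10: conn=-55 S1=-8 S2=38 S3=-14 blocked=[1, 2, 3]
Op 11: conn=-68 S1=-21 S2=38 S3=-14 blocked=[1, 2, 3]
Op 12: conn=-73 S1=-26 S2=38 S3=-14 blocked=[1, 2, 3]
Op 13: conn=-55 S1=-26 S2=38 S3=-14 blocked=[1, 2, 3]
Op 14: conn=-69 S1=-40 S2=38 S3=-14 blocked=[1, 2, 3]

Answer: -69 -40 38 -14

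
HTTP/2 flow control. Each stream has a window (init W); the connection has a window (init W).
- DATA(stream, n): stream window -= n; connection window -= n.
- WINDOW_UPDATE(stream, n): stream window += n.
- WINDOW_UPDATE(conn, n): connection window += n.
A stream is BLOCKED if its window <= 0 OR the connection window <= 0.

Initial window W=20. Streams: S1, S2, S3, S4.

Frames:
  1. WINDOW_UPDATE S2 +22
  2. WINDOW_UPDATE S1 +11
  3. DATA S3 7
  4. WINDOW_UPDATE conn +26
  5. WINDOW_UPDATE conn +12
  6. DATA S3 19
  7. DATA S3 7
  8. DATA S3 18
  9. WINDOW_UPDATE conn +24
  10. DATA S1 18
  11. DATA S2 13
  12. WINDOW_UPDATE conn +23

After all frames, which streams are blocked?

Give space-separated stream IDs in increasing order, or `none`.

Op 1: conn=20 S1=20 S2=42 S3=20 S4=20 blocked=[]
Op 2: conn=20 S1=31 S2=42 S3=20 S4=20 blocked=[]
Op 3: conn=13 S1=31 S2=42 S3=13 S4=20 blocked=[]
Op 4: conn=39 S1=31 S2=42 S3=13 S4=20 blocked=[]
Op 5: conn=51 S1=31 S2=42 S3=13 S4=20 blocked=[]
Op 6: conn=32 S1=31 S2=42 S3=-6 S4=20 blocked=[3]
Op 7: conn=25 S1=31 S2=42 S3=-13 S4=20 blocked=[3]
Op 8: conn=7 S1=31 S2=42 S3=-31 S4=20 blocked=[3]
Op 9: conn=31 S1=31 S2=42 S3=-31 S4=20 blocked=[3]
Op 10: conn=13 S1=13 S2=42 S3=-31 S4=20 blocked=[3]
Op 11: conn=0 S1=13 S2=29 S3=-31 S4=20 blocked=[1, 2, 3, 4]
Op 12: conn=23 S1=13 S2=29 S3=-31 S4=20 blocked=[3]

Answer: S3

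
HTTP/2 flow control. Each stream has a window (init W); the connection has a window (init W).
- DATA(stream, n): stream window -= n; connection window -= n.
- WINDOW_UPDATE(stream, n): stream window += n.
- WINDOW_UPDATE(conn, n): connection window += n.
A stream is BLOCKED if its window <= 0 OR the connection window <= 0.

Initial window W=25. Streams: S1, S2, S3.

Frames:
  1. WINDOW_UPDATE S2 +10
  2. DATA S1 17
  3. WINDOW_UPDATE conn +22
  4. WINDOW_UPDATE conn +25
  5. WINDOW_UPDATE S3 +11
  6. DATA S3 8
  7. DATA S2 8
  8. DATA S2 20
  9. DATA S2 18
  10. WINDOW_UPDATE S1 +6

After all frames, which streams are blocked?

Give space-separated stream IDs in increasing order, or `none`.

Answer: S2

Derivation:
Op 1: conn=25 S1=25 S2=35 S3=25 blocked=[]
Op 2: conn=8 S1=8 S2=35 S3=25 blocked=[]
Op 3: conn=30 S1=8 S2=35 S3=25 blocked=[]
Op 4: conn=55 S1=8 S2=35 S3=25 blocked=[]
Op 5: conn=55 S1=8 S2=35 S3=36 blocked=[]
Op 6: conn=47 S1=8 S2=35 S3=28 blocked=[]
Op 7: conn=39 S1=8 S2=27 S3=28 blocked=[]
Op 8: conn=19 S1=8 S2=7 S3=28 blocked=[]
Op 9: conn=1 S1=8 S2=-11 S3=28 blocked=[2]
Op 10: conn=1 S1=14 S2=-11 S3=28 blocked=[2]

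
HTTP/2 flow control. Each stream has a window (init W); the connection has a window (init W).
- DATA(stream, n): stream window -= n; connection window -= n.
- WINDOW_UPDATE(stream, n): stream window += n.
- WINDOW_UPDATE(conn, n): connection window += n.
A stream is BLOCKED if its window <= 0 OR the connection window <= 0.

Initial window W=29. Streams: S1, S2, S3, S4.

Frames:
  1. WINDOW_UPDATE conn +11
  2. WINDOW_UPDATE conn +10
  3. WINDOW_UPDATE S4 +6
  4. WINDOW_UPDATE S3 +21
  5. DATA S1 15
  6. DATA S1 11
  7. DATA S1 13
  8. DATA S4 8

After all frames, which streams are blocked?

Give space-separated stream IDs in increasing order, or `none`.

Answer: S1

Derivation:
Op 1: conn=40 S1=29 S2=29 S3=29 S4=29 blocked=[]
Op 2: conn=50 S1=29 S2=29 S3=29 S4=29 blocked=[]
Op 3: conn=50 S1=29 S2=29 S3=29 S4=35 blocked=[]
Op 4: conn=50 S1=29 S2=29 S3=50 S4=35 blocked=[]
Op 5: conn=35 S1=14 S2=29 S3=50 S4=35 blocked=[]
Op 6: conn=24 S1=3 S2=29 S3=50 S4=35 blocked=[]
Op 7: conn=11 S1=-10 S2=29 S3=50 S4=35 blocked=[1]
Op 8: conn=3 S1=-10 S2=29 S3=50 S4=27 blocked=[1]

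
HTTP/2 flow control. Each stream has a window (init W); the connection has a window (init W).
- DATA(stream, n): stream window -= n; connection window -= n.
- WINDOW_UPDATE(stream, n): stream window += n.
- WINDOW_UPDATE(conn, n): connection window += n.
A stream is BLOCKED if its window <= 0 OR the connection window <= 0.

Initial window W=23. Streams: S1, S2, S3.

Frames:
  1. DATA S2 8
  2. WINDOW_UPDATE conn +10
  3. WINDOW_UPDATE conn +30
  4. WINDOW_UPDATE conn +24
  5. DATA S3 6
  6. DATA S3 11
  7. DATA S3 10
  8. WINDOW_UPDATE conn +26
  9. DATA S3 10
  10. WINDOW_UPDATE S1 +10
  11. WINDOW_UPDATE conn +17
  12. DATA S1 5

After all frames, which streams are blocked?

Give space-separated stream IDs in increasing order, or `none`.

Op 1: conn=15 S1=23 S2=15 S3=23 blocked=[]
Op 2: conn=25 S1=23 S2=15 S3=23 blocked=[]
Op 3: conn=55 S1=23 S2=15 S3=23 blocked=[]
Op 4: conn=79 S1=23 S2=15 S3=23 blocked=[]
Op 5: conn=73 S1=23 S2=15 S3=17 blocked=[]
Op 6: conn=62 S1=23 S2=15 S3=6 blocked=[]
Op 7: conn=52 S1=23 S2=15 S3=-4 blocked=[3]
Op 8: conn=78 S1=23 S2=15 S3=-4 blocked=[3]
Op 9: conn=68 S1=23 S2=15 S3=-14 blocked=[3]
Op 10: conn=68 S1=33 S2=15 S3=-14 blocked=[3]
Op 11: conn=85 S1=33 S2=15 S3=-14 blocked=[3]
Op 12: conn=80 S1=28 S2=15 S3=-14 blocked=[3]

Answer: S3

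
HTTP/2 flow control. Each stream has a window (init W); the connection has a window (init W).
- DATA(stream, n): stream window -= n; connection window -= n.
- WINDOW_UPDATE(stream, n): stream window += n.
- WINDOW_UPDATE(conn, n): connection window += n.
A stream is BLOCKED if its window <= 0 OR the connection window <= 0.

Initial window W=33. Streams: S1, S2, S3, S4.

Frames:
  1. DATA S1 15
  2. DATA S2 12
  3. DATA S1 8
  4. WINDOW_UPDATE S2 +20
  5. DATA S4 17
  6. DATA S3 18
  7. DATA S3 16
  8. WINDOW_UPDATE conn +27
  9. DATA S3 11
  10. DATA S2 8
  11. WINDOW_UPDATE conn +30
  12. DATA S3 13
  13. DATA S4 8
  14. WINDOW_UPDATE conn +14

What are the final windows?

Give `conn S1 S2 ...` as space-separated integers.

Answer: -22 10 33 -25 8

Derivation:
Op 1: conn=18 S1=18 S2=33 S3=33 S4=33 blocked=[]
Op 2: conn=6 S1=18 S2=21 S3=33 S4=33 blocked=[]
Op 3: conn=-2 S1=10 S2=21 S3=33 S4=33 blocked=[1, 2, 3, 4]
Op 4: conn=-2 S1=10 S2=41 S3=33 S4=33 blocked=[1, 2, 3, 4]
Op 5: conn=-19 S1=10 S2=41 S3=33 S4=16 blocked=[1, 2, 3, 4]
Op 6: conn=-37 S1=10 S2=41 S3=15 S4=16 blocked=[1, 2, 3, 4]
Op 7: conn=-53 S1=10 S2=41 S3=-1 S4=16 blocked=[1, 2, 3, 4]
Op 8: conn=-26 S1=10 S2=41 S3=-1 S4=16 blocked=[1, 2, 3, 4]
Op 9: conn=-37 S1=10 S2=41 S3=-12 S4=16 blocked=[1, 2, 3, 4]
Op 10: conn=-45 S1=10 S2=33 S3=-12 S4=16 blocked=[1, 2, 3, 4]
Op 11: conn=-15 S1=10 S2=33 S3=-12 S4=16 blocked=[1, 2, 3, 4]
Op 12: conn=-28 S1=10 S2=33 S3=-25 S4=16 blocked=[1, 2, 3, 4]
Op 13: conn=-36 S1=10 S2=33 S3=-25 S4=8 blocked=[1, 2, 3, 4]
Op 14: conn=-22 S1=10 S2=33 S3=-25 S4=8 blocked=[1, 2, 3, 4]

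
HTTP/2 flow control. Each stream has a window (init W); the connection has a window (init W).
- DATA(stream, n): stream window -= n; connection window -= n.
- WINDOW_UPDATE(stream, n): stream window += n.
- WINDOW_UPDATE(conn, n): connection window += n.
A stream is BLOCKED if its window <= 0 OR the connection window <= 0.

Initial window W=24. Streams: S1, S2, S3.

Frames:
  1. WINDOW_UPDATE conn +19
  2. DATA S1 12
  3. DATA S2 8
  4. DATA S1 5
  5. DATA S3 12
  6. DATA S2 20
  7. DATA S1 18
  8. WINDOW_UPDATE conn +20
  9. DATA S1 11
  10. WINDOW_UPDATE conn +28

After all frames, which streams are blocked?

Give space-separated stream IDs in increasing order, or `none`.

Answer: S1 S2

Derivation:
Op 1: conn=43 S1=24 S2=24 S3=24 blocked=[]
Op 2: conn=31 S1=12 S2=24 S3=24 blocked=[]
Op 3: conn=23 S1=12 S2=16 S3=24 blocked=[]
Op 4: conn=18 S1=7 S2=16 S3=24 blocked=[]
Op 5: conn=6 S1=7 S2=16 S3=12 blocked=[]
Op 6: conn=-14 S1=7 S2=-4 S3=12 blocked=[1, 2, 3]
Op 7: conn=-32 S1=-11 S2=-4 S3=12 blocked=[1, 2, 3]
Op 8: conn=-12 S1=-11 S2=-4 S3=12 blocked=[1, 2, 3]
Op 9: conn=-23 S1=-22 S2=-4 S3=12 blocked=[1, 2, 3]
Op 10: conn=5 S1=-22 S2=-4 S3=12 blocked=[1, 2]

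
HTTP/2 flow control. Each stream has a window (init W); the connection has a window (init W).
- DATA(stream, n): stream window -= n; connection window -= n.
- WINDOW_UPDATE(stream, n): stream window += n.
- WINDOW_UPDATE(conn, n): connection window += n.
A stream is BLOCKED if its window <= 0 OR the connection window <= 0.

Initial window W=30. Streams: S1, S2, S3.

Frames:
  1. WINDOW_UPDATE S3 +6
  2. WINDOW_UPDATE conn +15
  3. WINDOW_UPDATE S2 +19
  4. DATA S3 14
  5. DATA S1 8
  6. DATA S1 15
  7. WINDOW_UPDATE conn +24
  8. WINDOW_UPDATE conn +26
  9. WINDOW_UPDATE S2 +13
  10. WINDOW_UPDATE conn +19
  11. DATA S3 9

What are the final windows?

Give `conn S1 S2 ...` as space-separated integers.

Answer: 68 7 62 13

Derivation:
Op 1: conn=30 S1=30 S2=30 S3=36 blocked=[]
Op 2: conn=45 S1=30 S2=30 S3=36 blocked=[]
Op 3: conn=45 S1=30 S2=49 S3=36 blocked=[]
Op 4: conn=31 S1=30 S2=49 S3=22 blocked=[]
Op 5: conn=23 S1=22 S2=49 S3=22 blocked=[]
Op 6: conn=8 S1=7 S2=49 S3=22 blocked=[]
Op 7: conn=32 S1=7 S2=49 S3=22 blocked=[]
Op 8: conn=58 S1=7 S2=49 S3=22 blocked=[]
Op 9: conn=58 S1=7 S2=62 S3=22 blocked=[]
Op 10: conn=77 S1=7 S2=62 S3=22 blocked=[]
Op 11: conn=68 S1=7 S2=62 S3=13 blocked=[]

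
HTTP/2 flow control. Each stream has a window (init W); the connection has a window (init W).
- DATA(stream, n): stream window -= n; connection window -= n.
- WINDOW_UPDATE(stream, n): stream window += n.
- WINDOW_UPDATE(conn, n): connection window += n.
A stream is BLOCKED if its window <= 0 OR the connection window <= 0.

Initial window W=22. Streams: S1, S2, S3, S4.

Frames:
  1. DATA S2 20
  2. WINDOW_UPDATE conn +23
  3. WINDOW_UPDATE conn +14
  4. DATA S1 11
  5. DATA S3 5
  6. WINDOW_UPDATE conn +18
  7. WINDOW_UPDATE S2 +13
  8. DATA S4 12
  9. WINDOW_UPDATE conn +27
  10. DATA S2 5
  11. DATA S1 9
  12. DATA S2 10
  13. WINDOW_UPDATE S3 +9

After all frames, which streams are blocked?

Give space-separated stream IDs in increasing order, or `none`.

Op 1: conn=2 S1=22 S2=2 S3=22 S4=22 blocked=[]
Op 2: conn=25 S1=22 S2=2 S3=22 S4=22 blocked=[]
Op 3: conn=39 S1=22 S2=2 S3=22 S4=22 blocked=[]
Op 4: conn=28 S1=11 S2=2 S3=22 S4=22 blocked=[]
Op 5: conn=23 S1=11 S2=2 S3=17 S4=22 blocked=[]
Op 6: conn=41 S1=11 S2=2 S3=17 S4=22 blocked=[]
Op 7: conn=41 S1=11 S2=15 S3=17 S4=22 blocked=[]
Op 8: conn=29 S1=11 S2=15 S3=17 S4=10 blocked=[]
Op 9: conn=56 S1=11 S2=15 S3=17 S4=10 blocked=[]
Op 10: conn=51 S1=11 S2=10 S3=17 S4=10 blocked=[]
Op 11: conn=42 S1=2 S2=10 S3=17 S4=10 blocked=[]
Op 12: conn=32 S1=2 S2=0 S3=17 S4=10 blocked=[2]
Op 13: conn=32 S1=2 S2=0 S3=26 S4=10 blocked=[2]

Answer: S2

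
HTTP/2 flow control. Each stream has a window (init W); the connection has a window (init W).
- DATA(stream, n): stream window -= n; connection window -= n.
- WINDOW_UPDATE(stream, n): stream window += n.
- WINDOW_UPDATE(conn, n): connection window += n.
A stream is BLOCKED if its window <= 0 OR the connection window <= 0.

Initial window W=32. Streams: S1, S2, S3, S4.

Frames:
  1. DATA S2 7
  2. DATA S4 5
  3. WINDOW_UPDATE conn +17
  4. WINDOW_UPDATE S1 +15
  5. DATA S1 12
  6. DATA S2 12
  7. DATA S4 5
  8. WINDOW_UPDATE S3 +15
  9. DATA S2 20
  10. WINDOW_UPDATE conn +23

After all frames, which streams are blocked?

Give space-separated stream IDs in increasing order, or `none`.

Answer: S2

Derivation:
Op 1: conn=25 S1=32 S2=25 S3=32 S4=32 blocked=[]
Op 2: conn=20 S1=32 S2=25 S3=32 S4=27 blocked=[]
Op 3: conn=37 S1=32 S2=25 S3=32 S4=27 blocked=[]
Op 4: conn=37 S1=47 S2=25 S3=32 S4=27 blocked=[]
Op 5: conn=25 S1=35 S2=25 S3=32 S4=27 blocked=[]
Op 6: conn=13 S1=35 S2=13 S3=32 S4=27 blocked=[]
Op 7: conn=8 S1=35 S2=13 S3=32 S4=22 blocked=[]
Op 8: conn=8 S1=35 S2=13 S3=47 S4=22 blocked=[]
Op 9: conn=-12 S1=35 S2=-7 S3=47 S4=22 blocked=[1, 2, 3, 4]
Op 10: conn=11 S1=35 S2=-7 S3=47 S4=22 blocked=[2]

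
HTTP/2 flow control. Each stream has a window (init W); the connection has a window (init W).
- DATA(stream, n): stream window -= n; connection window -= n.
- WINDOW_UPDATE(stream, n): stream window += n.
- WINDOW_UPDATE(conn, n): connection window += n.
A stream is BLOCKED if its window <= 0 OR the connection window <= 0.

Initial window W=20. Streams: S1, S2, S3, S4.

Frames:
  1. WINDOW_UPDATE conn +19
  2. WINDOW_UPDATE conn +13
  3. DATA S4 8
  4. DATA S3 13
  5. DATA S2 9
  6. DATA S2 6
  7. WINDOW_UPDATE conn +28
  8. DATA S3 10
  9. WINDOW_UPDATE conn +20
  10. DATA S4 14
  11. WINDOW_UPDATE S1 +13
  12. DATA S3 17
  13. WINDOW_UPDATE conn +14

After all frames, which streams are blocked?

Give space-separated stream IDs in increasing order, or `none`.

Op 1: conn=39 S1=20 S2=20 S3=20 S4=20 blocked=[]
Op 2: conn=52 S1=20 S2=20 S3=20 S4=20 blocked=[]
Op 3: conn=44 S1=20 S2=20 S3=20 S4=12 blocked=[]
Op 4: conn=31 S1=20 S2=20 S3=7 S4=12 blocked=[]
Op 5: conn=22 S1=20 S2=11 S3=7 S4=12 blocked=[]
Op 6: conn=16 S1=20 S2=5 S3=7 S4=12 blocked=[]
Op 7: conn=44 S1=20 S2=5 S3=7 S4=12 blocked=[]
Op 8: conn=34 S1=20 S2=5 S3=-3 S4=12 blocked=[3]
Op 9: conn=54 S1=20 S2=5 S3=-3 S4=12 blocked=[3]
Op 10: conn=40 S1=20 S2=5 S3=-3 S4=-2 blocked=[3, 4]
Op 11: conn=40 S1=33 S2=5 S3=-3 S4=-2 blocked=[3, 4]
Op 12: conn=23 S1=33 S2=5 S3=-20 S4=-2 blocked=[3, 4]
Op 13: conn=37 S1=33 S2=5 S3=-20 S4=-2 blocked=[3, 4]

Answer: S3 S4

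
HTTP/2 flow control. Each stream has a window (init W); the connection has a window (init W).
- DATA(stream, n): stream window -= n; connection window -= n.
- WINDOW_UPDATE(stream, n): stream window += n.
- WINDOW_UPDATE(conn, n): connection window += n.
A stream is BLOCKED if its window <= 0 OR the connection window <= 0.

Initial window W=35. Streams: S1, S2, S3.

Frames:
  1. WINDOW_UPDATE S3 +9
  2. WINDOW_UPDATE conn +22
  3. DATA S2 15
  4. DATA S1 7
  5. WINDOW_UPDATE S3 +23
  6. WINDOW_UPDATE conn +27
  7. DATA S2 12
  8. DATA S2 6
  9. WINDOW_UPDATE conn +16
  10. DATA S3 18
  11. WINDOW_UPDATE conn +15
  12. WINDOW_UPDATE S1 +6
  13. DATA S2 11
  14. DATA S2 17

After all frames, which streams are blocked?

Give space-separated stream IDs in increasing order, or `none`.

Op 1: conn=35 S1=35 S2=35 S3=44 blocked=[]
Op 2: conn=57 S1=35 S2=35 S3=44 blocked=[]
Op 3: conn=42 S1=35 S2=20 S3=44 blocked=[]
Op 4: conn=35 S1=28 S2=20 S3=44 blocked=[]
Op 5: conn=35 S1=28 S2=20 S3=67 blocked=[]
Op 6: conn=62 S1=28 S2=20 S3=67 blocked=[]
Op 7: conn=50 S1=28 S2=8 S3=67 blocked=[]
Op 8: conn=44 S1=28 S2=2 S3=67 blocked=[]
Op 9: conn=60 S1=28 S2=2 S3=67 blocked=[]
Op 10: conn=42 S1=28 S2=2 S3=49 blocked=[]
Op 11: conn=57 S1=28 S2=2 S3=49 blocked=[]
Op 12: conn=57 S1=34 S2=2 S3=49 blocked=[]
Op 13: conn=46 S1=34 S2=-9 S3=49 blocked=[2]
Op 14: conn=29 S1=34 S2=-26 S3=49 blocked=[2]

Answer: S2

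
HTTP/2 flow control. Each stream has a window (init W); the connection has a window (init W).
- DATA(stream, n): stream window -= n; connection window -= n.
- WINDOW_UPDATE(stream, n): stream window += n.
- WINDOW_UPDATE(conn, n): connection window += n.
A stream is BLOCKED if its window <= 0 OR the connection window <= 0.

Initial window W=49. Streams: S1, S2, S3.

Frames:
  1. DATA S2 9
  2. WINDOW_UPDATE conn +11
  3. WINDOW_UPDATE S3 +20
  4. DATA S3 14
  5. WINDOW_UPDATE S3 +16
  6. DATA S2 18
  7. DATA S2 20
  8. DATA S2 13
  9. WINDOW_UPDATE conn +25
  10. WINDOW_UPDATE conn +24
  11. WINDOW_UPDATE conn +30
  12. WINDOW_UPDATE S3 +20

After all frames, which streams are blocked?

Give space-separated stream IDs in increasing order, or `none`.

Op 1: conn=40 S1=49 S2=40 S3=49 blocked=[]
Op 2: conn=51 S1=49 S2=40 S3=49 blocked=[]
Op 3: conn=51 S1=49 S2=40 S3=69 blocked=[]
Op 4: conn=37 S1=49 S2=40 S3=55 blocked=[]
Op 5: conn=37 S1=49 S2=40 S3=71 blocked=[]
Op 6: conn=19 S1=49 S2=22 S3=71 blocked=[]
Op 7: conn=-1 S1=49 S2=2 S3=71 blocked=[1, 2, 3]
Op 8: conn=-14 S1=49 S2=-11 S3=71 blocked=[1, 2, 3]
Op 9: conn=11 S1=49 S2=-11 S3=71 blocked=[2]
Op 10: conn=35 S1=49 S2=-11 S3=71 blocked=[2]
Op 11: conn=65 S1=49 S2=-11 S3=71 blocked=[2]
Op 12: conn=65 S1=49 S2=-11 S3=91 blocked=[2]

Answer: S2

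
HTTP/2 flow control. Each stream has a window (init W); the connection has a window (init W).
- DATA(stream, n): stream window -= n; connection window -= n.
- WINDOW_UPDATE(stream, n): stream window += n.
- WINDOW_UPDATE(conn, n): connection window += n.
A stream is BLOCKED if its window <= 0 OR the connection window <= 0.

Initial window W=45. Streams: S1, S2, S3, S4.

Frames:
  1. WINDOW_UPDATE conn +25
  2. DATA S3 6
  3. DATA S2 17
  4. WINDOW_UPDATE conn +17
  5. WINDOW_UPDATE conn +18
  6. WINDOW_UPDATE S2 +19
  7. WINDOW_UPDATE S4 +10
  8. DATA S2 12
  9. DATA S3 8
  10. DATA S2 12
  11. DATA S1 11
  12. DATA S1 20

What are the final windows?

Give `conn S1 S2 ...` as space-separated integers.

Op 1: conn=70 S1=45 S2=45 S3=45 S4=45 blocked=[]
Op 2: conn=64 S1=45 S2=45 S3=39 S4=45 blocked=[]
Op 3: conn=47 S1=45 S2=28 S3=39 S4=45 blocked=[]
Op 4: conn=64 S1=45 S2=28 S3=39 S4=45 blocked=[]
Op 5: conn=82 S1=45 S2=28 S3=39 S4=45 blocked=[]
Op 6: conn=82 S1=45 S2=47 S3=39 S4=45 blocked=[]
Op 7: conn=82 S1=45 S2=47 S3=39 S4=55 blocked=[]
Op 8: conn=70 S1=45 S2=35 S3=39 S4=55 blocked=[]
Op 9: conn=62 S1=45 S2=35 S3=31 S4=55 blocked=[]
Op 10: conn=50 S1=45 S2=23 S3=31 S4=55 blocked=[]
Op 11: conn=39 S1=34 S2=23 S3=31 S4=55 blocked=[]
Op 12: conn=19 S1=14 S2=23 S3=31 S4=55 blocked=[]

Answer: 19 14 23 31 55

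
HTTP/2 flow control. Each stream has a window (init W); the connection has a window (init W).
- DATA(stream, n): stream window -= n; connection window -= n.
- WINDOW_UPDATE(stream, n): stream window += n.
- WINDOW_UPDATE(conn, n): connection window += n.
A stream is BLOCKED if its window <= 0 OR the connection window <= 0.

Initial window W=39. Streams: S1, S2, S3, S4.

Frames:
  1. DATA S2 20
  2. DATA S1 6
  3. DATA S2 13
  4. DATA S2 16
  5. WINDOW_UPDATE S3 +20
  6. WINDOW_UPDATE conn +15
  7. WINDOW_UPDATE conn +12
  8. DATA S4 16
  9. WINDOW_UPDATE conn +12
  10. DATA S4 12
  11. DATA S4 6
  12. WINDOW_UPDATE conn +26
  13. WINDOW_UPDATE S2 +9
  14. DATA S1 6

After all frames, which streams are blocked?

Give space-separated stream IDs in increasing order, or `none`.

Op 1: conn=19 S1=39 S2=19 S3=39 S4=39 blocked=[]
Op 2: conn=13 S1=33 S2=19 S3=39 S4=39 blocked=[]
Op 3: conn=0 S1=33 S2=6 S3=39 S4=39 blocked=[1, 2, 3, 4]
Op 4: conn=-16 S1=33 S2=-10 S3=39 S4=39 blocked=[1, 2, 3, 4]
Op 5: conn=-16 S1=33 S2=-10 S3=59 S4=39 blocked=[1, 2, 3, 4]
Op 6: conn=-1 S1=33 S2=-10 S3=59 S4=39 blocked=[1, 2, 3, 4]
Op 7: conn=11 S1=33 S2=-10 S3=59 S4=39 blocked=[2]
Op 8: conn=-5 S1=33 S2=-10 S3=59 S4=23 blocked=[1, 2, 3, 4]
Op 9: conn=7 S1=33 S2=-10 S3=59 S4=23 blocked=[2]
Op 10: conn=-5 S1=33 S2=-10 S3=59 S4=11 blocked=[1, 2, 3, 4]
Op 11: conn=-11 S1=33 S2=-10 S3=59 S4=5 blocked=[1, 2, 3, 4]
Op 12: conn=15 S1=33 S2=-10 S3=59 S4=5 blocked=[2]
Op 13: conn=15 S1=33 S2=-1 S3=59 S4=5 blocked=[2]
Op 14: conn=9 S1=27 S2=-1 S3=59 S4=5 blocked=[2]

Answer: S2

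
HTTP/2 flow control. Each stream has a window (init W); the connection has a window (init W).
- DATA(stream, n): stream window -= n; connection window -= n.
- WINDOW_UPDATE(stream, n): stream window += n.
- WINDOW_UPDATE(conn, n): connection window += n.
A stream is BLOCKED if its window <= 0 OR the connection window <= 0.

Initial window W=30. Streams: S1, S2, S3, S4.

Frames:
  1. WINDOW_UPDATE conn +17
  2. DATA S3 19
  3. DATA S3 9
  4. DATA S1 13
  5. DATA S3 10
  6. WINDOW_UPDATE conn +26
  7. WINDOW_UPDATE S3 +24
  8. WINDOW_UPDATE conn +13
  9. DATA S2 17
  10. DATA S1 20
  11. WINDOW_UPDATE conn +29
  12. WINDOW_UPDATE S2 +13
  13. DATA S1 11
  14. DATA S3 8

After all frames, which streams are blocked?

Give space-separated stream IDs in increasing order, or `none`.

Answer: S1

Derivation:
Op 1: conn=47 S1=30 S2=30 S3=30 S4=30 blocked=[]
Op 2: conn=28 S1=30 S2=30 S3=11 S4=30 blocked=[]
Op 3: conn=19 S1=30 S2=30 S3=2 S4=30 blocked=[]
Op 4: conn=6 S1=17 S2=30 S3=2 S4=30 blocked=[]
Op 5: conn=-4 S1=17 S2=30 S3=-8 S4=30 blocked=[1, 2, 3, 4]
Op 6: conn=22 S1=17 S2=30 S3=-8 S4=30 blocked=[3]
Op 7: conn=22 S1=17 S2=30 S3=16 S4=30 blocked=[]
Op 8: conn=35 S1=17 S2=30 S3=16 S4=30 blocked=[]
Op 9: conn=18 S1=17 S2=13 S3=16 S4=30 blocked=[]
Op 10: conn=-2 S1=-3 S2=13 S3=16 S4=30 blocked=[1, 2, 3, 4]
Op 11: conn=27 S1=-3 S2=13 S3=16 S4=30 blocked=[1]
Op 12: conn=27 S1=-3 S2=26 S3=16 S4=30 blocked=[1]
Op 13: conn=16 S1=-14 S2=26 S3=16 S4=30 blocked=[1]
Op 14: conn=8 S1=-14 S2=26 S3=8 S4=30 blocked=[1]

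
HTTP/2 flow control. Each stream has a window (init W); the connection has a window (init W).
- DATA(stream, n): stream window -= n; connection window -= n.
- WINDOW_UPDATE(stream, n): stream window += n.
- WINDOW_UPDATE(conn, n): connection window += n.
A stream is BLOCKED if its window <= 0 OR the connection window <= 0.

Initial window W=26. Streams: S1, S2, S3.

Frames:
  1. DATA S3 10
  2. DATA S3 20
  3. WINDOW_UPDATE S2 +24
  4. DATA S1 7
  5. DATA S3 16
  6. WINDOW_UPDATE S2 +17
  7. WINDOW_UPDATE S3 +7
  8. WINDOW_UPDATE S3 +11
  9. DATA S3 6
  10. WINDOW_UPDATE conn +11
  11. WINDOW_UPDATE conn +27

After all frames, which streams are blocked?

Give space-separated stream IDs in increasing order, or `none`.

Answer: S3

Derivation:
Op 1: conn=16 S1=26 S2=26 S3=16 blocked=[]
Op 2: conn=-4 S1=26 S2=26 S3=-4 blocked=[1, 2, 3]
Op 3: conn=-4 S1=26 S2=50 S3=-4 blocked=[1, 2, 3]
Op 4: conn=-11 S1=19 S2=50 S3=-4 blocked=[1, 2, 3]
Op 5: conn=-27 S1=19 S2=50 S3=-20 blocked=[1, 2, 3]
Op 6: conn=-27 S1=19 S2=67 S3=-20 blocked=[1, 2, 3]
Op 7: conn=-27 S1=19 S2=67 S3=-13 blocked=[1, 2, 3]
Op 8: conn=-27 S1=19 S2=67 S3=-2 blocked=[1, 2, 3]
Op 9: conn=-33 S1=19 S2=67 S3=-8 blocked=[1, 2, 3]
Op 10: conn=-22 S1=19 S2=67 S3=-8 blocked=[1, 2, 3]
Op 11: conn=5 S1=19 S2=67 S3=-8 blocked=[3]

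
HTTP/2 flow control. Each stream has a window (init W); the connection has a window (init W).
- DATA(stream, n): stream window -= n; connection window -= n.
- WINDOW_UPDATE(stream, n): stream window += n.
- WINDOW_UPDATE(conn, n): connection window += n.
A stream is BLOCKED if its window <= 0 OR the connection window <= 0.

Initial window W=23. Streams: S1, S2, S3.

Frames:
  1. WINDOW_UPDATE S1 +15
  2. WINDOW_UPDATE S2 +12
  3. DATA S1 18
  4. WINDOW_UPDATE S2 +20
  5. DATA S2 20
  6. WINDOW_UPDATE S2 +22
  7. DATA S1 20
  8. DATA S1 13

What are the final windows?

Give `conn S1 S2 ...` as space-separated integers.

Answer: -48 -13 57 23

Derivation:
Op 1: conn=23 S1=38 S2=23 S3=23 blocked=[]
Op 2: conn=23 S1=38 S2=35 S3=23 blocked=[]
Op 3: conn=5 S1=20 S2=35 S3=23 blocked=[]
Op 4: conn=5 S1=20 S2=55 S3=23 blocked=[]
Op 5: conn=-15 S1=20 S2=35 S3=23 blocked=[1, 2, 3]
Op 6: conn=-15 S1=20 S2=57 S3=23 blocked=[1, 2, 3]
Op 7: conn=-35 S1=0 S2=57 S3=23 blocked=[1, 2, 3]
Op 8: conn=-48 S1=-13 S2=57 S3=23 blocked=[1, 2, 3]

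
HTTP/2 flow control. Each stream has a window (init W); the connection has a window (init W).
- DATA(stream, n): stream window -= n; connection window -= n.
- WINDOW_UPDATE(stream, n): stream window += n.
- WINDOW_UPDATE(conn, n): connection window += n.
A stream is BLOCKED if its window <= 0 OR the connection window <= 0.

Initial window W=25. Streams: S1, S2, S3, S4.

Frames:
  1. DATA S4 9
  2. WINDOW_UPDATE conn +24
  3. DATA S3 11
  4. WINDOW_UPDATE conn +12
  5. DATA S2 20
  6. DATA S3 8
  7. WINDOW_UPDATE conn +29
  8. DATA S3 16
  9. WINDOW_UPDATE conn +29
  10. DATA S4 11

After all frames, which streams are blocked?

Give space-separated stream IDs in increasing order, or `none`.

Op 1: conn=16 S1=25 S2=25 S3=25 S4=16 blocked=[]
Op 2: conn=40 S1=25 S2=25 S3=25 S4=16 blocked=[]
Op 3: conn=29 S1=25 S2=25 S3=14 S4=16 blocked=[]
Op 4: conn=41 S1=25 S2=25 S3=14 S4=16 blocked=[]
Op 5: conn=21 S1=25 S2=5 S3=14 S4=16 blocked=[]
Op 6: conn=13 S1=25 S2=5 S3=6 S4=16 blocked=[]
Op 7: conn=42 S1=25 S2=5 S3=6 S4=16 blocked=[]
Op 8: conn=26 S1=25 S2=5 S3=-10 S4=16 blocked=[3]
Op 9: conn=55 S1=25 S2=5 S3=-10 S4=16 blocked=[3]
Op 10: conn=44 S1=25 S2=5 S3=-10 S4=5 blocked=[3]

Answer: S3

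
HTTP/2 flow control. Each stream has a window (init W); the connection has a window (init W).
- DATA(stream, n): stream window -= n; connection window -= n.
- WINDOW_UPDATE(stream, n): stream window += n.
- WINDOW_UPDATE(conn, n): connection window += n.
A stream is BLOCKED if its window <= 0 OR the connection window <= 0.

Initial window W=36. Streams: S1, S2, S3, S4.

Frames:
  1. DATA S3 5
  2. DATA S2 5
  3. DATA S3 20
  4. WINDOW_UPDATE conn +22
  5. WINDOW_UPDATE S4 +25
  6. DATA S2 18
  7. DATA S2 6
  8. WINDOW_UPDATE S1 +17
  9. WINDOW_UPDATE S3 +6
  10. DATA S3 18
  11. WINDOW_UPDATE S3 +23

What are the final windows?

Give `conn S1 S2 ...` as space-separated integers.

Op 1: conn=31 S1=36 S2=36 S3=31 S4=36 blocked=[]
Op 2: conn=26 S1=36 S2=31 S3=31 S4=36 blocked=[]
Op 3: conn=6 S1=36 S2=31 S3=11 S4=36 blocked=[]
Op 4: conn=28 S1=36 S2=31 S3=11 S4=36 blocked=[]
Op 5: conn=28 S1=36 S2=31 S3=11 S4=61 blocked=[]
Op 6: conn=10 S1=36 S2=13 S3=11 S4=61 blocked=[]
Op 7: conn=4 S1=36 S2=7 S3=11 S4=61 blocked=[]
Op 8: conn=4 S1=53 S2=7 S3=11 S4=61 blocked=[]
Op 9: conn=4 S1=53 S2=7 S3=17 S4=61 blocked=[]
Op 10: conn=-14 S1=53 S2=7 S3=-1 S4=61 blocked=[1, 2, 3, 4]
Op 11: conn=-14 S1=53 S2=7 S3=22 S4=61 blocked=[1, 2, 3, 4]

Answer: -14 53 7 22 61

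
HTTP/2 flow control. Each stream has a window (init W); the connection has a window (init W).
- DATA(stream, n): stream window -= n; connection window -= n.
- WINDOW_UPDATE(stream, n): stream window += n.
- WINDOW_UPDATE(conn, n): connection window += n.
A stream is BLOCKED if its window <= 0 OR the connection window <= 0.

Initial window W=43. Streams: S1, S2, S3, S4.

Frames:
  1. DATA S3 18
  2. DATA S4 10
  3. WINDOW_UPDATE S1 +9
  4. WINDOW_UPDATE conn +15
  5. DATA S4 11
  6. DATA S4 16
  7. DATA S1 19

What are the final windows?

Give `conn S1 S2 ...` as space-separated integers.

Op 1: conn=25 S1=43 S2=43 S3=25 S4=43 blocked=[]
Op 2: conn=15 S1=43 S2=43 S3=25 S4=33 blocked=[]
Op 3: conn=15 S1=52 S2=43 S3=25 S4=33 blocked=[]
Op 4: conn=30 S1=52 S2=43 S3=25 S4=33 blocked=[]
Op 5: conn=19 S1=52 S2=43 S3=25 S4=22 blocked=[]
Op 6: conn=3 S1=52 S2=43 S3=25 S4=6 blocked=[]
Op 7: conn=-16 S1=33 S2=43 S3=25 S4=6 blocked=[1, 2, 3, 4]

Answer: -16 33 43 25 6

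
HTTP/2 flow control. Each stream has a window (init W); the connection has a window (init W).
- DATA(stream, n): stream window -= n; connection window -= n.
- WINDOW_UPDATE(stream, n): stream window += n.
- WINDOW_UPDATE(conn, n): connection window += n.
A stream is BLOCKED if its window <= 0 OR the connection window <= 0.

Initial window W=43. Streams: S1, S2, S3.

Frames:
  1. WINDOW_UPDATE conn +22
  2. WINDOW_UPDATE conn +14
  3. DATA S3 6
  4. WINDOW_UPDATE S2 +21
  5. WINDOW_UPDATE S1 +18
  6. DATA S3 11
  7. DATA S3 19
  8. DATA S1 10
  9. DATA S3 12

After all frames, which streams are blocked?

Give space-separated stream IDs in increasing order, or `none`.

Answer: S3

Derivation:
Op 1: conn=65 S1=43 S2=43 S3=43 blocked=[]
Op 2: conn=79 S1=43 S2=43 S3=43 blocked=[]
Op 3: conn=73 S1=43 S2=43 S3=37 blocked=[]
Op 4: conn=73 S1=43 S2=64 S3=37 blocked=[]
Op 5: conn=73 S1=61 S2=64 S3=37 blocked=[]
Op 6: conn=62 S1=61 S2=64 S3=26 blocked=[]
Op 7: conn=43 S1=61 S2=64 S3=7 blocked=[]
Op 8: conn=33 S1=51 S2=64 S3=7 blocked=[]
Op 9: conn=21 S1=51 S2=64 S3=-5 blocked=[3]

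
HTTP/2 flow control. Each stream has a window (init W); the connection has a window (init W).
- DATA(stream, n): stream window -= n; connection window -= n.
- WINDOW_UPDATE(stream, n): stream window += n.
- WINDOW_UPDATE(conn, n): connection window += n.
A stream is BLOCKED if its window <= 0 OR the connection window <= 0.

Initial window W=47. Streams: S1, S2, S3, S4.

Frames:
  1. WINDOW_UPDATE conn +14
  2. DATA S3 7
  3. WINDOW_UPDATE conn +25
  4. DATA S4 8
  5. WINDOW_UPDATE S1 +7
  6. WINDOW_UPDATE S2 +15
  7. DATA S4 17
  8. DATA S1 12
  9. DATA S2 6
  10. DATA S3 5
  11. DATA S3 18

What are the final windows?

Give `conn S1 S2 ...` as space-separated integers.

Answer: 13 42 56 17 22

Derivation:
Op 1: conn=61 S1=47 S2=47 S3=47 S4=47 blocked=[]
Op 2: conn=54 S1=47 S2=47 S3=40 S4=47 blocked=[]
Op 3: conn=79 S1=47 S2=47 S3=40 S4=47 blocked=[]
Op 4: conn=71 S1=47 S2=47 S3=40 S4=39 blocked=[]
Op 5: conn=71 S1=54 S2=47 S3=40 S4=39 blocked=[]
Op 6: conn=71 S1=54 S2=62 S3=40 S4=39 blocked=[]
Op 7: conn=54 S1=54 S2=62 S3=40 S4=22 blocked=[]
Op 8: conn=42 S1=42 S2=62 S3=40 S4=22 blocked=[]
Op 9: conn=36 S1=42 S2=56 S3=40 S4=22 blocked=[]
Op 10: conn=31 S1=42 S2=56 S3=35 S4=22 blocked=[]
Op 11: conn=13 S1=42 S2=56 S3=17 S4=22 blocked=[]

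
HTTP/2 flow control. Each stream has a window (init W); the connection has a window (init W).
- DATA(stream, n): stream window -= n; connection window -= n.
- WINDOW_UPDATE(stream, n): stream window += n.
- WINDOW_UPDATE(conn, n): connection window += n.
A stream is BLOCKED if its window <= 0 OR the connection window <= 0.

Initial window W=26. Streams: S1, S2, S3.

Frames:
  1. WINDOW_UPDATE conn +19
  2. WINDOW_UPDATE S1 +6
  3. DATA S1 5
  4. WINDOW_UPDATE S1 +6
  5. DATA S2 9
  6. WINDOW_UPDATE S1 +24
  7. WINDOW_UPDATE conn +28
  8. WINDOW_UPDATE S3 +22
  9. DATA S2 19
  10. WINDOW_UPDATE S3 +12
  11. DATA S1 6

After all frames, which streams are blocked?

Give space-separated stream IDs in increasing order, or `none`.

Op 1: conn=45 S1=26 S2=26 S3=26 blocked=[]
Op 2: conn=45 S1=32 S2=26 S3=26 blocked=[]
Op 3: conn=40 S1=27 S2=26 S3=26 blocked=[]
Op 4: conn=40 S1=33 S2=26 S3=26 blocked=[]
Op 5: conn=31 S1=33 S2=17 S3=26 blocked=[]
Op 6: conn=31 S1=57 S2=17 S3=26 blocked=[]
Op 7: conn=59 S1=57 S2=17 S3=26 blocked=[]
Op 8: conn=59 S1=57 S2=17 S3=48 blocked=[]
Op 9: conn=40 S1=57 S2=-2 S3=48 blocked=[2]
Op 10: conn=40 S1=57 S2=-2 S3=60 blocked=[2]
Op 11: conn=34 S1=51 S2=-2 S3=60 blocked=[2]

Answer: S2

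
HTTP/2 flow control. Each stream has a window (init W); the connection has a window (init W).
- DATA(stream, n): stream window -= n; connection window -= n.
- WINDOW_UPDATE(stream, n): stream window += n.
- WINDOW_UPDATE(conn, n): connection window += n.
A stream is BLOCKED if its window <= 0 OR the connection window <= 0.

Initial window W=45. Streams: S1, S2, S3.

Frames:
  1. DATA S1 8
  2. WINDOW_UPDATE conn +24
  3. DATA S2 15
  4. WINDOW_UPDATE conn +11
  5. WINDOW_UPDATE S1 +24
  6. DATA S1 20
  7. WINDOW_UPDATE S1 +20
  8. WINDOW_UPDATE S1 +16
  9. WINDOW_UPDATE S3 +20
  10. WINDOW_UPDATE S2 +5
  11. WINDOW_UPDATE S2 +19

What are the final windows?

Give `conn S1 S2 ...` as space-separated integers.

Op 1: conn=37 S1=37 S2=45 S3=45 blocked=[]
Op 2: conn=61 S1=37 S2=45 S3=45 blocked=[]
Op 3: conn=46 S1=37 S2=30 S3=45 blocked=[]
Op 4: conn=57 S1=37 S2=30 S3=45 blocked=[]
Op 5: conn=57 S1=61 S2=30 S3=45 blocked=[]
Op 6: conn=37 S1=41 S2=30 S3=45 blocked=[]
Op 7: conn=37 S1=61 S2=30 S3=45 blocked=[]
Op 8: conn=37 S1=77 S2=30 S3=45 blocked=[]
Op 9: conn=37 S1=77 S2=30 S3=65 blocked=[]
Op 10: conn=37 S1=77 S2=35 S3=65 blocked=[]
Op 11: conn=37 S1=77 S2=54 S3=65 blocked=[]

Answer: 37 77 54 65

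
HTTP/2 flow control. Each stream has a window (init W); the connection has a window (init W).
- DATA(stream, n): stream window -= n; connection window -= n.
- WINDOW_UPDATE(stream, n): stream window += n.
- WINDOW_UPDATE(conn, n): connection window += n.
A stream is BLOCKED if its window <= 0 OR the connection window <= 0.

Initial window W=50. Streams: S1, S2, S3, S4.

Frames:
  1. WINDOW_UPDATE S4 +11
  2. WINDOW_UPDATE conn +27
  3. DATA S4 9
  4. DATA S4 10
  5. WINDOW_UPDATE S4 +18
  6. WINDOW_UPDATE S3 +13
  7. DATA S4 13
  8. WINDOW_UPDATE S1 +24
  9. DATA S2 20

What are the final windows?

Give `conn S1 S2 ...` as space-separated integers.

Op 1: conn=50 S1=50 S2=50 S3=50 S4=61 blocked=[]
Op 2: conn=77 S1=50 S2=50 S3=50 S4=61 blocked=[]
Op 3: conn=68 S1=50 S2=50 S3=50 S4=52 blocked=[]
Op 4: conn=58 S1=50 S2=50 S3=50 S4=42 blocked=[]
Op 5: conn=58 S1=50 S2=50 S3=50 S4=60 blocked=[]
Op 6: conn=58 S1=50 S2=50 S3=63 S4=60 blocked=[]
Op 7: conn=45 S1=50 S2=50 S3=63 S4=47 blocked=[]
Op 8: conn=45 S1=74 S2=50 S3=63 S4=47 blocked=[]
Op 9: conn=25 S1=74 S2=30 S3=63 S4=47 blocked=[]

Answer: 25 74 30 63 47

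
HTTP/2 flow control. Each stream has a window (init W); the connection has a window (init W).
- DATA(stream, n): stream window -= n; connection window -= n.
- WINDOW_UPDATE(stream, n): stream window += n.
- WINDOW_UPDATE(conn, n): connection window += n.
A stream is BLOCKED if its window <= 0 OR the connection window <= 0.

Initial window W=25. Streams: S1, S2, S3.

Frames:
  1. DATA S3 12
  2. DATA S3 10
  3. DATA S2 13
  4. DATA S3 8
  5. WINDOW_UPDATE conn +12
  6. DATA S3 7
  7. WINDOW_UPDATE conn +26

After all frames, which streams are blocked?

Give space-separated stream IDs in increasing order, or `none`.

Op 1: conn=13 S1=25 S2=25 S3=13 blocked=[]
Op 2: conn=3 S1=25 S2=25 S3=3 blocked=[]
Op 3: conn=-10 S1=25 S2=12 S3=3 blocked=[1, 2, 3]
Op 4: conn=-18 S1=25 S2=12 S3=-5 blocked=[1, 2, 3]
Op 5: conn=-6 S1=25 S2=12 S3=-5 blocked=[1, 2, 3]
Op 6: conn=-13 S1=25 S2=12 S3=-12 blocked=[1, 2, 3]
Op 7: conn=13 S1=25 S2=12 S3=-12 blocked=[3]

Answer: S3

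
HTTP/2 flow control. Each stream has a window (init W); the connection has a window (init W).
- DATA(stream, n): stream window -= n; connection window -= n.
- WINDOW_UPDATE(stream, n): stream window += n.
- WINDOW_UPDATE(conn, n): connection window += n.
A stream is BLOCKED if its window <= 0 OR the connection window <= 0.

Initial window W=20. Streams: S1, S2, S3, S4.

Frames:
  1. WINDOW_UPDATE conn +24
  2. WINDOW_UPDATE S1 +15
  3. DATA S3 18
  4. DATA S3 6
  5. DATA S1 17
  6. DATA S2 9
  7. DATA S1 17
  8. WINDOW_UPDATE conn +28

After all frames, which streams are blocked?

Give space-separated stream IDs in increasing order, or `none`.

Op 1: conn=44 S1=20 S2=20 S3=20 S4=20 blocked=[]
Op 2: conn=44 S1=35 S2=20 S3=20 S4=20 blocked=[]
Op 3: conn=26 S1=35 S2=20 S3=2 S4=20 blocked=[]
Op 4: conn=20 S1=35 S2=20 S3=-4 S4=20 blocked=[3]
Op 5: conn=3 S1=18 S2=20 S3=-4 S4=20 blocked=[3]
Op 6: conn=-6 S1=18 S2=11 S3=-4 S4=20 blocked=[1, 2, 3, 4]
Op 7: conn=-23 S1=1 S2=11 S3=-4 S4=20 blocked=[1, 2, 3, 4]
Op 8: conn=5 S1=1 S2=11 S3=-4 S4=20 blocked=[3]

Answer: S3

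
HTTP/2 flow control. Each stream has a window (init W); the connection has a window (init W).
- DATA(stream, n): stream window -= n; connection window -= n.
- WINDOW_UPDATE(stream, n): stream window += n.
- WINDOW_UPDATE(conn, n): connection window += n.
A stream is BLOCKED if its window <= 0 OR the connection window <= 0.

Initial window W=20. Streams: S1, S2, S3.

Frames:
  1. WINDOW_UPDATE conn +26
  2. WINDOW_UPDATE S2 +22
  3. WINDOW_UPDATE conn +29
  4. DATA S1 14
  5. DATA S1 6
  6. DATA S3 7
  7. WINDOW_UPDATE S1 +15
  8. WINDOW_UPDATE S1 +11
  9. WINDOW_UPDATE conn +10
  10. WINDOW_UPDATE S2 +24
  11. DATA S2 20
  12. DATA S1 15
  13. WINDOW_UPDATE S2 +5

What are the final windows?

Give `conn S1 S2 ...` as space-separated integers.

Answer: 23 11 51 13

Derivation:
Op 1: conn=46 S1=20 S2=20 S3=20 blocked=[]
Op 2: conn=46 S1=20 S2=42 S3=20 blocked=[]
Op 3: conn=75 S1=20 S2=42 S3=20 blocked=[]
Op 4: conn=61 S1=6 S2=42 S3=20 blocked=[]
Op 5: conn=55 S1=0 S2=42 S3=20 blocked=[1]
Op 6: conn=48 S1=0 S2=42 S3=13 blocked=[1]
Op 7: conn=48 S1=15 S2=42 S3=13 blocked=[]
Op 8: conn=48 S1=26 S2=42 S3=13 blocked=[]
Op 9: conn=58 S1=26 S2=42 S3=13 blocked=[]
Op 10: conn=58 S1=26 S2=66 S3=13 blocked=[]
Op 11: conn=38 S1=26 S2=46 S3=13 blocked=[]
Op 12: conn=23 S1=11 S2=46 S3=13 blocked=[]
Op 13: conn=23 S1=11 S2=51 S3=13 blocked=[]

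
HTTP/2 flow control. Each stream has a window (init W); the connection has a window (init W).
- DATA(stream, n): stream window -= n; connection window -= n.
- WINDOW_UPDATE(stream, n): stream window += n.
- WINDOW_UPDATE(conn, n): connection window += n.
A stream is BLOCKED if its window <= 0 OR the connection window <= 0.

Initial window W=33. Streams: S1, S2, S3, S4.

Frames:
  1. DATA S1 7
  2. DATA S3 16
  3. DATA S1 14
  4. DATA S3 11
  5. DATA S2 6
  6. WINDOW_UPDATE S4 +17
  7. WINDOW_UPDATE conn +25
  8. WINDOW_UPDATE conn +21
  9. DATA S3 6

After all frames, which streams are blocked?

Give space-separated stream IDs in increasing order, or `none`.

Answer: S3

Derivation:
Op 1: conn=26 S1=26 S2=33 S3=33 S4=33 blocked=[]
Op 2: conn=10 S1=26 S2=33 S3=17 S4=33 blocked=[]
Op 3: conn=-4 S1=12 S2=33 S3=17 S4=33 blocked=[1, 2, 3, 4]
Op 4: conn=-15 S1=12 S2=33 S3=6 S4=33 blocked=[1, 2, 3, 4]
Op 5: conn=-21 S1=12 S2=27 S3=6 S4=33 blocked=[1, 2, 3, 4]
Op 6: conn=-21 S1=12 S2=27 S3=6 S4=50 blocked=[1, 2, 3, 4]
Op 7: conn=4 S1=12 S2=27 S3=6 S4=50 blocked=[]
Op 8: conn=25 S1=12 S2=27 S3=6 S4=50 blocked=[]
Op 9: conn=19 S1=12 S2=27 S3=0 S4=50 blocked=[3]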